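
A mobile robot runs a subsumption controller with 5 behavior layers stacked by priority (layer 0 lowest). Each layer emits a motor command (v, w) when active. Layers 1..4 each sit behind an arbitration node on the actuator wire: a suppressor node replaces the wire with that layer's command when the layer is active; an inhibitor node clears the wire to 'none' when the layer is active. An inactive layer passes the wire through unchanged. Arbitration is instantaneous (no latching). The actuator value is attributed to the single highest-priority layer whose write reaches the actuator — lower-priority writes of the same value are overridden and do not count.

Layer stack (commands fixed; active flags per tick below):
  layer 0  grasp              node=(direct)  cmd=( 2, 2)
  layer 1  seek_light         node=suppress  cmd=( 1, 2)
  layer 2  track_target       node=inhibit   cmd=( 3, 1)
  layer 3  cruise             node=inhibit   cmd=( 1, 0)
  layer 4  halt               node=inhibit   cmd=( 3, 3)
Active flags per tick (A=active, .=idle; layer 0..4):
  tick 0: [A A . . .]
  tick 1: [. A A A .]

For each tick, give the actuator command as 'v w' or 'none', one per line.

tick 0:
  layer 0 (grasp) active — direct: (2, 2)
  layer 1 (seek_light) active — suppresses: (1, 2)
  layer 2 (track_target) idle — unchanged: (1, 2)
  layer 3 (cruise) idle — unchanged: (1, 2)
  layer 4 (halt) idle — unchanged: (1, 2)
  → actuator (1, 2)
tick 1:
  layer 0 (grasp) idle — none
  layer 1 (seek_light) active — suppresses: (1, 2)
  layer 2 (track_target) active — inhibits: none
  layer 3 (cruise) active — inhibits: none
  layer 4 (halt) idle — unchanged: none
  → actuator none

1 2
none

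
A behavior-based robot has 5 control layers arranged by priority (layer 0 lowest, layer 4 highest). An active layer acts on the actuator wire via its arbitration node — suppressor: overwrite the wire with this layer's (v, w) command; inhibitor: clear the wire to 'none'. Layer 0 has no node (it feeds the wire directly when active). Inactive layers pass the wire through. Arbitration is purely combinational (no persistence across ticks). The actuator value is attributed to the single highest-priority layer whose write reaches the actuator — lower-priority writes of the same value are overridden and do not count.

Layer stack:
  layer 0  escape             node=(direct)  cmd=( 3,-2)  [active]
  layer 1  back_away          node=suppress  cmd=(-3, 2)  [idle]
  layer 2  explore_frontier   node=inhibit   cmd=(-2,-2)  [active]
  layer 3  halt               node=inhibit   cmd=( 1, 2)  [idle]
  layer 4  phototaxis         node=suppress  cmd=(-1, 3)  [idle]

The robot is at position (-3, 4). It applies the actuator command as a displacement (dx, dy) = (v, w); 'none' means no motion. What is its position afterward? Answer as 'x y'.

L0 escape: active, feeds wire = (3, -2)
L1 back_away: idle → wire stays (3, -2)
L2 explore_frontier: active, inhibitor → wire = none
L3 halt: idle → wire stays none
L4 phototaxis: idle → wire stays none
actuator = none
position: (-3, 4) + none = (-3, 4)

-3 4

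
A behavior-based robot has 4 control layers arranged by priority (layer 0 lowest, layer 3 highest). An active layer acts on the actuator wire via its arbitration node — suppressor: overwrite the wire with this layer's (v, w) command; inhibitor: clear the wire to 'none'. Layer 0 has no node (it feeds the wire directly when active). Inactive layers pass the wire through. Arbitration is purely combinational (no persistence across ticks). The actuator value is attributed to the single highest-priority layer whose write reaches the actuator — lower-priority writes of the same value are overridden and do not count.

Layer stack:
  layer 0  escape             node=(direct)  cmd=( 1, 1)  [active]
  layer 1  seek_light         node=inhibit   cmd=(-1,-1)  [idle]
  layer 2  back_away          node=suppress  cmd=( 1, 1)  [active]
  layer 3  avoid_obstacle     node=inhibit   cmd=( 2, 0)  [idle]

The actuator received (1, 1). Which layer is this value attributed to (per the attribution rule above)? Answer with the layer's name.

back_away

L0 escape: active, feeds wire = (1, 1)
L1 seek_light: idle → wire stays (1, 1)
L2 back_away: active, suppressor → wire = (1, 1)
L3 avoid_obstacle: idle → wire stays (1, 1)
actuator = (1, 1)
last writer: layer 2 = back_away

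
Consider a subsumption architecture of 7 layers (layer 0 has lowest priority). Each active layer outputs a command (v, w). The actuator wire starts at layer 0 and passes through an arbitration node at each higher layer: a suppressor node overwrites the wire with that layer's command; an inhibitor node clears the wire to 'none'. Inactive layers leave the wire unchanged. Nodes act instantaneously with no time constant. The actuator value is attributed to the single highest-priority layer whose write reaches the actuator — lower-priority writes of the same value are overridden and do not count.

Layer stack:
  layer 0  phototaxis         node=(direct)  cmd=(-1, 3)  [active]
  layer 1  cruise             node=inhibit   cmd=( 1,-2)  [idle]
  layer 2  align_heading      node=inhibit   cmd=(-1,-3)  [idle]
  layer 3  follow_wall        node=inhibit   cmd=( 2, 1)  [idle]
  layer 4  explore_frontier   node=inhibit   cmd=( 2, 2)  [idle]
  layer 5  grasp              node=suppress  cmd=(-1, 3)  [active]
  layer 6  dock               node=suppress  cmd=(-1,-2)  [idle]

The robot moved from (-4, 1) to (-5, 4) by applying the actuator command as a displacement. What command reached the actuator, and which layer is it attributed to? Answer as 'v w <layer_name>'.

displacement = (-5, 4) − (-4, 1) = (-1, 3)
layer 0 (phototaxis) active — direct: (-1, 3)
layer 1 (cruise) idle — unchanged: (-1, 3)
layer 2 (align_heading) idle — unchanged: (-1, 3)
layer 3 (follow_wall) idle — unchanged: (-1, 3)
layer 4 (explore_frontier) idle — unchanged: (-1, 3)
layer 5 (grasp) active — suppresses: (-1, 3)
layer 6 (dock) idle — unchanged: (-1, 3)
→ actuator (-1, 3) — from layer 5 (grasp)

-1 3 grasp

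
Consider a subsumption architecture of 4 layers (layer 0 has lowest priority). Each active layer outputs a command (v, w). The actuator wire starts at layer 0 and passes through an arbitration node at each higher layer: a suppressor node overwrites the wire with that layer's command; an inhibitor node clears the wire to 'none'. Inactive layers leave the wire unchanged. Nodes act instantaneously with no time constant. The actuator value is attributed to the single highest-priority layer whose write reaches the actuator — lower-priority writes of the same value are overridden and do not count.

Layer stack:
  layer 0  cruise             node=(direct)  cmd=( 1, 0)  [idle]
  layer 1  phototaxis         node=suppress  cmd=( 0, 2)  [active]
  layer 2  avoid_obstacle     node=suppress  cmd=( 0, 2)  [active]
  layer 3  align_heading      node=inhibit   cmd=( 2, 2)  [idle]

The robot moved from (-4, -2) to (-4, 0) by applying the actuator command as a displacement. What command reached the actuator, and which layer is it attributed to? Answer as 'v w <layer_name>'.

displacement = (-4, 0) − (-4, -2) = (0, 2)
[0] cruise off; wire := none
[1] phototaxis on (suppress); wire := (0, 2)
[2] avoid_obstacle on (suppress); wire := (0, 2)
[3] align_heading off; pass (0, 2)
output (0, 2) — from layer 2 (avoid_obstacle)

0 2 avoid_obstacle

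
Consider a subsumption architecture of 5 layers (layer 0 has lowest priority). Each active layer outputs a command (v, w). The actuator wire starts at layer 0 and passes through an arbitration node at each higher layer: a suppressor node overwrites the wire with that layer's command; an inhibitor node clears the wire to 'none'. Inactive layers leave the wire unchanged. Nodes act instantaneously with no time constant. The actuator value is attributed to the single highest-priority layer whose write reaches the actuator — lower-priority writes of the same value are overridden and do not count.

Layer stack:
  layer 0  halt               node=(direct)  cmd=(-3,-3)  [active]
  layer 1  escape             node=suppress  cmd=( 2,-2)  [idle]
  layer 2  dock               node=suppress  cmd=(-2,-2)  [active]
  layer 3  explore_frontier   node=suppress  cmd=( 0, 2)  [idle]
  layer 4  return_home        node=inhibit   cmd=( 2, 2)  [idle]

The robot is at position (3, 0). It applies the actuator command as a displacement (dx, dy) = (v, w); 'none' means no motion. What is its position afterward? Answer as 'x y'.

[0] halt on; wire := (-3, -3)
[1] escape off; pass (-3, -3)
[2] dock on (suppress); wire := (-2, -2)
[3] explore_frontier off; pass (-2, -2)
[4] return_home off; pass (-2, -2)
output (-2, -2)
position: (3, 0) + (-2, -2) = (1, -2)

1 -2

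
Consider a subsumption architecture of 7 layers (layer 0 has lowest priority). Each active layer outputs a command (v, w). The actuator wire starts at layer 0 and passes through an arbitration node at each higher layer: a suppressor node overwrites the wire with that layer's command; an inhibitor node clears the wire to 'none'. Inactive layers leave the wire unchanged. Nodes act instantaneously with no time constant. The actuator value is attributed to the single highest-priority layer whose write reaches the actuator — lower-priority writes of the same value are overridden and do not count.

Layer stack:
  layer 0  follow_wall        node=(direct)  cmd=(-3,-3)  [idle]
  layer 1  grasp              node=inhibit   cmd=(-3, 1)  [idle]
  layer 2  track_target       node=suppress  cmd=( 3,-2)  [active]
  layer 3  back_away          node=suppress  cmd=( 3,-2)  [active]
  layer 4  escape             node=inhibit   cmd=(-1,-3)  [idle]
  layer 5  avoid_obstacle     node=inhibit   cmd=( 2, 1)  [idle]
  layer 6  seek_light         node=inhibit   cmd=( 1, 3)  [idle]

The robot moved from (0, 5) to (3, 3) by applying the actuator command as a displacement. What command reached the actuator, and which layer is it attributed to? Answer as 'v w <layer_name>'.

3 -2 back_away

displacement = (3, 3) − (0, 5) = (3, -2)
[0] follow_wall off; wire := none
[1] grasp off; pass none
[2] track_target on (suppress); wire := (3, -2)
[3] back_away on (suppress); wire := (3, -2)
[4] escape off; pass (3, -2)
[5] avoid_obstacle off; pass (3, -2)
[6] seek_light off; pass (3, -2)
output (3, -2) — from layer 3 (back_away)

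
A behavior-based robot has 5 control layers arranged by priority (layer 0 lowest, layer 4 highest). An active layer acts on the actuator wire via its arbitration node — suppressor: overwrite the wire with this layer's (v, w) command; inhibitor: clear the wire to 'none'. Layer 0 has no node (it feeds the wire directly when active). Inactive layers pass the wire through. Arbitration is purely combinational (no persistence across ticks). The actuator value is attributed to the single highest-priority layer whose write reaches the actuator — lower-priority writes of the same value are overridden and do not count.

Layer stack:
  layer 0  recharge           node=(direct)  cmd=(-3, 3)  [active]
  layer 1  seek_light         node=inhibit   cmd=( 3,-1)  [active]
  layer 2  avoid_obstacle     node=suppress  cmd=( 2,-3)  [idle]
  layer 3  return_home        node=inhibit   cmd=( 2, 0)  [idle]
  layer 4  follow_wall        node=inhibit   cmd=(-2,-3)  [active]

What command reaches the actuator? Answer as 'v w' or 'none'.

layer 0 (recharge) active — direct: (-3, 3)
layer 1 (seek_light) active — inhibits: none
layer 2 (avoid_obstacle) idle — unchanged: none
layer 3 (return_home) idle — unchanged: none
layer 4 (follow_wall) active — inhibits: none
→ actuator none

none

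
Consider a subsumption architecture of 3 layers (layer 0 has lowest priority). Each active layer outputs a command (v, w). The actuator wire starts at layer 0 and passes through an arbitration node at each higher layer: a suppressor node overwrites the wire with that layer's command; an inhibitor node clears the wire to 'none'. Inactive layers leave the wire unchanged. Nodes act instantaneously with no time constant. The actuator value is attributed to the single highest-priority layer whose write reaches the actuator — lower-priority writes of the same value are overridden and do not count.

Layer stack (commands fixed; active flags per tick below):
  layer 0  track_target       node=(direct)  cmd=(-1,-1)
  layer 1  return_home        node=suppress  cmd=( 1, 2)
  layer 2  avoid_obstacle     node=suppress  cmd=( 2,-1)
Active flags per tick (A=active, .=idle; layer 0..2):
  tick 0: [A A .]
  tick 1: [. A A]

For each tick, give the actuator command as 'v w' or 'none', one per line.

1 2
2 -1

tick 0:
  layer 0 (track_target) active — direct: (-1, -1)
  layer 1 (return_home) active — suppresses: (1, 2)
  layer 2 (avoid_obstacle) idle — unchanged: (1, 2)
  → actuator (1, 2)
tick 1:
  layer 0 (track_target) idle — none
  layer 1 (return_home) active — suppresses: (1, 2)
  layer 2 (avoid_obstacle) active — suppresses: (2, -1)
  → actuator (2, -1)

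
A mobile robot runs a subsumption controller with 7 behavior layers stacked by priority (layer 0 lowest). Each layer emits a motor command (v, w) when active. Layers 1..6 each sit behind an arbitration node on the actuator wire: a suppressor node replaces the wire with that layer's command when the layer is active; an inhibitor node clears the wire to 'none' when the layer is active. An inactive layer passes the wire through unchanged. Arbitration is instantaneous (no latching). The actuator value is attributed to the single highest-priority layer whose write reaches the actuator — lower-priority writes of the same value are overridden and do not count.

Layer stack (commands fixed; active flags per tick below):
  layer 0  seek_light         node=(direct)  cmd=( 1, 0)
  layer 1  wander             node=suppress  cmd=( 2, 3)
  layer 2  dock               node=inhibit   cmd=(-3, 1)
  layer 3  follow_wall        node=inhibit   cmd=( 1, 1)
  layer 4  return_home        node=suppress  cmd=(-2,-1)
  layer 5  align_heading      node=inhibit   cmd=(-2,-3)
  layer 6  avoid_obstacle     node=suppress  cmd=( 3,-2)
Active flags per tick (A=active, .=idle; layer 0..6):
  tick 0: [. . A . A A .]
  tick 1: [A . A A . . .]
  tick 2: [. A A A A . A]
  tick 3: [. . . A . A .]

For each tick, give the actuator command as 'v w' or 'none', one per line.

none
none
3 -2
none

tick 0:
  L0 seek_light: idle → wire = none
  L1 wander: idle → wire stays none
  L2 dock: active, inhibitor → wire = none
  L3 follow_wall: idle → wire stays none
  L4 return_home: active, suppressor → wire = (-2, -1)
  L5 align_heading: active, inhibitor → wire = none
  L6 avoid_obstacle: idle → wire stays none
  actuator = none
tick 1:
  L0 seek_light: active, feeds wire = (1, 0)
  L1 wander: idle → wire stays (1, 0)
  L2 dock: active, inhibitor → wire = none
  L3 follow_wall: active, inhibitor → wire = none
  L4 return_home: idle → wire stays none
  L5 align_heading: idle → wire stays none
  L6 avoid_obstacle: idle → wire stays none
  actuator = none
tick 2:
  L0 seek_light: idle → wire = none
  L1 wander: active, suppressor → wire = (2, 3)
  L2 dock: active, inhibitor → wire = none
  L3 follow_wall: active, inhibitor → wire = none
  L4 return_home: active, suppressor → wire = (-2, -1)
  L5 align_heading: idle → wire stays (-2, -1)
  L6 avoid_obstacle: active, suppressor → wire = (3, -2)
  actuator = (3, -2)
tick 3:
  L0 seek_light: idle → wire = none
  L1 wander: idle → wire stays none
  L2 dock: idle → wire stays none
  L3 follow_wall: active, inhibitor → wire = none
  L4 return_home: idle → wire stays none
  L5 align_heading: active, inhibitor → wire = none
  L6 avoid_obstacle: idle → wire stays none
  actuator = none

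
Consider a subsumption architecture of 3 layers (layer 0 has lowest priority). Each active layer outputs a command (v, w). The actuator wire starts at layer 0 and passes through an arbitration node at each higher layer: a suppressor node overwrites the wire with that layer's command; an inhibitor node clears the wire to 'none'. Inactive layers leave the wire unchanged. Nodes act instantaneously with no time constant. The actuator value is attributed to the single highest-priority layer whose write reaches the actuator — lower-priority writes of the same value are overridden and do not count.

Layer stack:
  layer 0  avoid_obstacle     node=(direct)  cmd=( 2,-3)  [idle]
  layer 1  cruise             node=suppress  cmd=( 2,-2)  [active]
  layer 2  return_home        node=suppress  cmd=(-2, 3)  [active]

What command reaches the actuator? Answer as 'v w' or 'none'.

-2 3

L0 avoid_obstacle: idle → wire = none
L1 cruise: active, suppressor → wire = (2, -2)
L2 return_home: active, suppressor → wire = (-2, 3)
actuator = (-2, 3)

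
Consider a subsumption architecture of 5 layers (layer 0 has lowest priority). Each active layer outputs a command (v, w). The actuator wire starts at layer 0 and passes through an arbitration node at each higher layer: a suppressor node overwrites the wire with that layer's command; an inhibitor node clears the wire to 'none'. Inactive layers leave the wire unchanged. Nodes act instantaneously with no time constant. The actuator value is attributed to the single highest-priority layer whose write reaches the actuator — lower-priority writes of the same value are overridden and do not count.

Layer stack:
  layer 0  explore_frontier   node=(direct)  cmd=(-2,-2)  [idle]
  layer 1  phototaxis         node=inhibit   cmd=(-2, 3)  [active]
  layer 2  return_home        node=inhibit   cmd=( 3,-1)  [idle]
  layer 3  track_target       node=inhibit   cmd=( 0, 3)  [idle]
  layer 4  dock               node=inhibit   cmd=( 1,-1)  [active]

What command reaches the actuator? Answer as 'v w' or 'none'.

L0 explore_frontier: idle → wire = none
L1 phototaxis: active, inhibitor → wire = none
L2 return_home: idle → wire stays none
L3 track_target: idle → wire stays none
L4 dock: active, inhibitor → wire = none
actuator = none

none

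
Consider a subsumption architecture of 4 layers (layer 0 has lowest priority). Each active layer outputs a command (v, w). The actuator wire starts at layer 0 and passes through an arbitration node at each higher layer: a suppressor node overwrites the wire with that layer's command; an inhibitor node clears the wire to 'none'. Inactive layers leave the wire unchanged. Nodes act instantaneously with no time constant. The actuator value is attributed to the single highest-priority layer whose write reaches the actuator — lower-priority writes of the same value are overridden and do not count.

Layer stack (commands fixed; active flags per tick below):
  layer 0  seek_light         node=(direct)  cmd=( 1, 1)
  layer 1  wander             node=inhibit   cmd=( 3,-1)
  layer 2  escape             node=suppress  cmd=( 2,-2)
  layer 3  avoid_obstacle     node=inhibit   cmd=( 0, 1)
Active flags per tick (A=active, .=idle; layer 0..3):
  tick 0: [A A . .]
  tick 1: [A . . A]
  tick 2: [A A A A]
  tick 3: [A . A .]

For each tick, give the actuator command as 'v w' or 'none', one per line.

none
none
none
2 -2

tick 0:
  layer 0 (seek_light) active — direct: (1, 1)
  layer 1 (wander) active — inhibits: none
  layer 2 (escape) idle — unchanged: none
  layer 3 (avoid_obstacle) idle — unchanged: none
  → actuator none
tick 1:
  layer 0 (seek_light) active — direct: (1, 1)
  layer 1 (wander) idle — unchanged: (1, 1)
  layer 2 (escape) idle — unchanged: (1, 1)
  layer 3 (avoid_obstacle) active — inhibits: none
  → actuator none
tick 2:
  layer 0 (seek_light) active — direct: (1, 1)
  layer 1 (wander) active — inhibits: none
  layer 2 (escape) active — suppresses: (2, -2)
  layer 3 (avoid_obstacle) active — inhibits: none
  → actuator none
tick 3:
  layer 0 (seek_light) active — direct: (1, 1)
  layer 1 (wander) idle — unchanged: (1, 1)
  layer 2 (escape) active — suppresses: (2, -2)
  layer 3 (avoid_obstacle) idle — unchanged: (2, -2)
  → actuator (2, -2)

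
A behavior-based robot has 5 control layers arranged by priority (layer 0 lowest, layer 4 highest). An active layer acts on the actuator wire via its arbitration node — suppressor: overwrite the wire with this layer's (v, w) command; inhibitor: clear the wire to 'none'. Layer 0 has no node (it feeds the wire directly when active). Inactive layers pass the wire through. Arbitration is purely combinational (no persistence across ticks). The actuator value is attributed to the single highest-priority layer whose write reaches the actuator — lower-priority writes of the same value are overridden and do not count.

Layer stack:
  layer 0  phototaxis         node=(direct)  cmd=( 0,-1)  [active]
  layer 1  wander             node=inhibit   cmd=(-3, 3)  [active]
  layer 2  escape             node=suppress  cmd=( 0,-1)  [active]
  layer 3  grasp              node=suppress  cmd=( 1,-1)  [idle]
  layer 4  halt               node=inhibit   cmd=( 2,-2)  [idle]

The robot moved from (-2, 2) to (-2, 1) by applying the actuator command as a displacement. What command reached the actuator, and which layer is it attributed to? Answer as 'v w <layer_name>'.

0 -1 escape

displacement = (-2, 1) − (-2, 2) = (0, -1)
L0 phototaxis: active, feeds wire = (0, -1)
L1 wander: active, inhibitor → wire = none
L2 escape: active, suppressor → wire = (0, -1)
L3 grasp: idle → wire stays (0, -1)
L4 halt: idle → wire stays (0, -1)
actuator = (0, -1) — from layer 2 (escape)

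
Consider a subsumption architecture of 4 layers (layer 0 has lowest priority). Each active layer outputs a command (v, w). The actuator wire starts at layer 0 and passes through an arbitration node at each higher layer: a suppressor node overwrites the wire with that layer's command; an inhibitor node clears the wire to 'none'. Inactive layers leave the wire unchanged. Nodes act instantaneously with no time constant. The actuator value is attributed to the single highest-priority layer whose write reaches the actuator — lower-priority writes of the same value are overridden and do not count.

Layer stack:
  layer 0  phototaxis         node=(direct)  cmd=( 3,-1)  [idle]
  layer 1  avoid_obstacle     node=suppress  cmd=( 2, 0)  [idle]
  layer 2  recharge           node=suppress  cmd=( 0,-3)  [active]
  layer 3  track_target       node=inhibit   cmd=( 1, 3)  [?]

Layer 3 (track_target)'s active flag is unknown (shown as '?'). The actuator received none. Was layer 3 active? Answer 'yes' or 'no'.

yes

If layer 3 is active=yes:
  actuator would be none
If layer 3 is active=no:
  actuator would be (0, -3)
Observed none, so layer 3 was active.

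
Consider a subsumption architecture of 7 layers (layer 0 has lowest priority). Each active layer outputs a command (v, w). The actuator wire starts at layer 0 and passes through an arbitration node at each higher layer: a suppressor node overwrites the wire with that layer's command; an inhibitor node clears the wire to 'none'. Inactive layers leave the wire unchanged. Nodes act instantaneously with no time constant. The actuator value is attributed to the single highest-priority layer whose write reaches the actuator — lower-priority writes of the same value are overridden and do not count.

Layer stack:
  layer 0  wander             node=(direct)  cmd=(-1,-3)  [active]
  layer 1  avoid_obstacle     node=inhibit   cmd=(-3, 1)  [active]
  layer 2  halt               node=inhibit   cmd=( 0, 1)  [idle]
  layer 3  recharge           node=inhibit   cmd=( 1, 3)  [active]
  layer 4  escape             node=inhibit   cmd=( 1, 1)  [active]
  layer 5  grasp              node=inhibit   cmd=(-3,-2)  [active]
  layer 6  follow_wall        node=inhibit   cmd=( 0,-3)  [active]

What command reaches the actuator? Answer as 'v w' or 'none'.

none

[0] wander on; wire := (-1, -3)
[1] avoid_obstacle on (inhibit); wire := none
[2] halt off; pass none
[3] recharge on (inhibit); wire := none
[4] escape on (inhibit); wire := none
[5] grasp on (inhibit); wire := none
[6] follow_wall on (inhibit); wire := none
output none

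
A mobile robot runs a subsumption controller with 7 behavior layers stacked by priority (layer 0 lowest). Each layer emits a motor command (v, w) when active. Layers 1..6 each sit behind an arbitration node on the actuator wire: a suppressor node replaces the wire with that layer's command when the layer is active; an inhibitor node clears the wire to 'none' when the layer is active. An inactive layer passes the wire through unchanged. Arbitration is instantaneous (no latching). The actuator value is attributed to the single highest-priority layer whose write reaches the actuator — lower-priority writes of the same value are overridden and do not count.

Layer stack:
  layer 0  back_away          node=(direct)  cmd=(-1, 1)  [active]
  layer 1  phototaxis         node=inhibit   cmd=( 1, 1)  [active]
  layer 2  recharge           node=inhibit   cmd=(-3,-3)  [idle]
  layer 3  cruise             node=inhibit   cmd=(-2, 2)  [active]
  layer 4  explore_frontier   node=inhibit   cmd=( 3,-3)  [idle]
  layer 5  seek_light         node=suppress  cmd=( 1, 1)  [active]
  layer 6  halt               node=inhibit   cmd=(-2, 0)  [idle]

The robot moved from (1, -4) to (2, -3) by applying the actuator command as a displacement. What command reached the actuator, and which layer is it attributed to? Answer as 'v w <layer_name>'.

1 1 seek_light

displacement = (2, -3) − (1, -4) = (1, 1)
layer 0 (back_away) active — direct: (-1, 1)
layer 1 (phototaxis) active — inhibits: none
layer 2 (recharge) idle — unchanged: none
layer 3 (cruise) active — inhibits: none
layer 4 (explore_frontier) idle — unchanged: none
layer 5 (seek_light) active — suppresses: (1, 1)
layer 6 (halt) idle — unchanged: (1, 1)
→ actuator (1, 1) — from layer 5 (seek_light)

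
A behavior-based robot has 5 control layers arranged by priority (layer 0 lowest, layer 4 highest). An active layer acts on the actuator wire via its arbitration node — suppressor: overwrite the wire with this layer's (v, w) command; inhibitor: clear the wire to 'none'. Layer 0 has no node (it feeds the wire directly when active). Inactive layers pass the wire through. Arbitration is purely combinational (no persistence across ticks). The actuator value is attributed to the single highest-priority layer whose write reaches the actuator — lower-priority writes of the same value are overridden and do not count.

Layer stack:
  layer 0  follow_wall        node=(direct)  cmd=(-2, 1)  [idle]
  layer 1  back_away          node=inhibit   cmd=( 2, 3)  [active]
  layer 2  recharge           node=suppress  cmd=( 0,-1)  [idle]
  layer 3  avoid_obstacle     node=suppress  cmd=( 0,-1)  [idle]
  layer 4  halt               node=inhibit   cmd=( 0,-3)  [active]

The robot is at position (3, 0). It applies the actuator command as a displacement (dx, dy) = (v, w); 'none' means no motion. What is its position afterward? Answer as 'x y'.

3 0

[0] follow_wall off; wire := none
[1] back_away on (inhibit); wire := none
[2] recharge off; pass none
[3] avoid_obstacle off; pass none
[4] halt on (inhibit); wire := none
output none
position: (3, 0) + none = (3, 0)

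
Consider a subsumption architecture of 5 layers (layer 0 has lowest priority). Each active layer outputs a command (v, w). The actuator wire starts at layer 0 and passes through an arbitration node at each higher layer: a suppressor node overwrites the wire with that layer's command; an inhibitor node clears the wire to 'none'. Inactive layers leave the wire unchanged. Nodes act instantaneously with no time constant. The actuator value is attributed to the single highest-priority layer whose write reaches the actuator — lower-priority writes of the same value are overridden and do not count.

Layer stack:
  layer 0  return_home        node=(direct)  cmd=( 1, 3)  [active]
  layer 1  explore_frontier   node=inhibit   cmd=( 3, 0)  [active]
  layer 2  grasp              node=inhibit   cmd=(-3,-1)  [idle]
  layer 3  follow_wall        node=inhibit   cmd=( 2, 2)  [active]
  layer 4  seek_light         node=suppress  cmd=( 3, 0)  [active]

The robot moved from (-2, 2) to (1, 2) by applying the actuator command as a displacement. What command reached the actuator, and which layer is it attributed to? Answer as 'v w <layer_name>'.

displacement = (1, 2) − (-2, 2) = (3, 0)
L0 return_home: active, feeds wire = (1, 3)
L1 explore_frontier: active, inhibitor → wire = none
L2 grasp: idle → wire stays none
L3 follow_wall: active, inhibitor → wire = none
L4 seek_light: active, suppressor → wire = (3, 0)
actuator = (3, 0) — from layer 4 (seek_light)

3 0 seek_light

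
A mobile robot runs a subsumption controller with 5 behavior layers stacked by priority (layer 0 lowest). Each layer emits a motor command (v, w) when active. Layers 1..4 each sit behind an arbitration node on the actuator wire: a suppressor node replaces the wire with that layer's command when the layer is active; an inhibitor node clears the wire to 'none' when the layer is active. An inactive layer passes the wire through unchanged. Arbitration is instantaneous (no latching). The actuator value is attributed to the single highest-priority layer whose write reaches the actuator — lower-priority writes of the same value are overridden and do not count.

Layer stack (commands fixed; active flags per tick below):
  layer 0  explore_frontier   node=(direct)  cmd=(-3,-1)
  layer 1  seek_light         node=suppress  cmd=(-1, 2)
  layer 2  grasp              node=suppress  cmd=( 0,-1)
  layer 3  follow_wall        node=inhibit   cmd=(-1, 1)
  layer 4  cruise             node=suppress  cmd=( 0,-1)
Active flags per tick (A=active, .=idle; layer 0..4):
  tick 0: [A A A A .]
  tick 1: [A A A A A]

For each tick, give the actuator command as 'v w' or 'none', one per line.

tick 0:
  layer 0 (explore_frontier) active — direct: (-3, -1)
  layer 1 (seek_light) active — suppresses: (-1, 2)
  layer 2 (grasp) active — suppresses: (0, -1)
  layer 3 (follow_wall) active — inhibits: none
  layer 4 (cruise) idle — unchanged: none
  → actuator none
tick 1:
  layer 0 (explore_frontier) active — direct: (-3, -1)
  layer 1 (seek_light) active — suppresses: (-1, 2)
  layer 2 (grasp) active — suppresses: (0, -1)
  layer 3 (follow_wall) active — inhibits: none
  layer 4 (cruise) active — suppresses: (0, -1)
  → actuator (0, -1)

none
0 -1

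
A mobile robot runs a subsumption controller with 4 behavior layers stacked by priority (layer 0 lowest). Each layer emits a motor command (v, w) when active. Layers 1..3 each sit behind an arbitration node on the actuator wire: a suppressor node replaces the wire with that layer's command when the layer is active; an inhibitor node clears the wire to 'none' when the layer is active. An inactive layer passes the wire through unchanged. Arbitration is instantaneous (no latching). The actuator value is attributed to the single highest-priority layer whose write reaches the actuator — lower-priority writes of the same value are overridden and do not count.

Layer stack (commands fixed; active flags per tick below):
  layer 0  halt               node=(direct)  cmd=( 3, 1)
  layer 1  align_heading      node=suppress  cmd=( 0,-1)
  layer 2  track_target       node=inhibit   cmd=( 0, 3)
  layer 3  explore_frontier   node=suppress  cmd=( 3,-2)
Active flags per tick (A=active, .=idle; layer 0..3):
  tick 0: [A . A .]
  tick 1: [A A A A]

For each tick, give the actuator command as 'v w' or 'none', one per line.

none
3 -2

tick 0:
  L0 halt: active, feeds wire = (3, 1)
  L1 align_heading: idle → wire stays (3, 1)
  L2 track_target: active, inhibitor → wire = none
  L3 explore_frontier: idle → wire stays none
  actuator = none
tick 1:
  L0 halt: active, feeds wire = (3, 1)
  L1 align_heading: active, suppressor → wire = (0, -1)
  L2 track_target: active, inhibitor → wire = none
  L3 explore_frontier: active, suppressor → wire = (3, -2)
  actuator = (3, -2)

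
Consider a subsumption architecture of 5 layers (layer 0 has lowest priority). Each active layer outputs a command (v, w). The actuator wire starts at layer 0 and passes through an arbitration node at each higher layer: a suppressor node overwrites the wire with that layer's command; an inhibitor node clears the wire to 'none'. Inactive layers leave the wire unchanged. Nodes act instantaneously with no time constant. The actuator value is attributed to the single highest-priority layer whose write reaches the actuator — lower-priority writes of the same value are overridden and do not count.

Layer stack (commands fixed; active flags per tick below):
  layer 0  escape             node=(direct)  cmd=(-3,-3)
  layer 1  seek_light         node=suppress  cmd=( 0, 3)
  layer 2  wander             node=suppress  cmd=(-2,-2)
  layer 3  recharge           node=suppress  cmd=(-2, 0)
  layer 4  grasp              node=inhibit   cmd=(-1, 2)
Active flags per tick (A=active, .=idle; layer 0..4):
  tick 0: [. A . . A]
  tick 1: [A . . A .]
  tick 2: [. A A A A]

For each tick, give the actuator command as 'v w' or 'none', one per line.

none
-2 0
none

tick 0:
  layer 0 (escape) idle — none
  layer 1 (seek_light) active — suppresses: (0, 3)
  layer 2 (wander) idle — unchanged: (0, 3)
  layer 3 (recharge) idle — unchanged: (0, 3)
  layer 4 (grasp) active — inhibits: none
  → actuator none
tick 1:
  layer 0 (escape) active — direct: (-3, -3)
  layer 1 (seek_light) idle — unchanged: (-3, -3)
  layer 2 (wander) idle — unchanged: (-3, -3)
  layer 3 (recharge) active — suppresses: (-2, 0)
  layer 4 (grasp) idle — unchanged: (-2, 0)
  → actuator (-2, 0)
tick 2:
  layer 0 (escape) idle — none
  layer 1 (seek_light) active — suppresses: (0, 3)
  layer 2 (wander) active — suppresses: (-2, -2)
  layer 3 (recharge) active — suppresses: (-2, 0)
  layer 4 (grasp) active — inhibits: none
  → actuator none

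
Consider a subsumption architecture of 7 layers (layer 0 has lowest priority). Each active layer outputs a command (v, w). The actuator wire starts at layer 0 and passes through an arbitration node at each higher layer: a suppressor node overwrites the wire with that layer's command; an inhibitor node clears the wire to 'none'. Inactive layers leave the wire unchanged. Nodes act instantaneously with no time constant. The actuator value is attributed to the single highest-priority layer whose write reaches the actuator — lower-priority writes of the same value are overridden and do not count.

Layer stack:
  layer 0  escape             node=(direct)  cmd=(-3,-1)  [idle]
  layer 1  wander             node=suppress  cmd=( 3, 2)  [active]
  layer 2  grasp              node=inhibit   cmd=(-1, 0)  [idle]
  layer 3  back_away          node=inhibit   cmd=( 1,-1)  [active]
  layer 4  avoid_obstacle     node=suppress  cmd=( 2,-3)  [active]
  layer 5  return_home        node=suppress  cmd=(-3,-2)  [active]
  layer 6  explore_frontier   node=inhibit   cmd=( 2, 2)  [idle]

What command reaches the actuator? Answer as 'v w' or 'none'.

layer 0 (escape) idle — none
layer 1 (wander) active — suppresses: (3, 2)
layer 2 (grasp) idle — unchanged: (3, 2)
layer 3 (back_away) active — inhibits: none
layer 4 (avoid_obstacle) active — suppresses: (2, -3)
layer 5 (return_home) active — suppresses: (-3, -2)
layer 6 (explore_frontier) idle — unchanged: (-3, -2)
→ actuator (-3, -2)

-3 -2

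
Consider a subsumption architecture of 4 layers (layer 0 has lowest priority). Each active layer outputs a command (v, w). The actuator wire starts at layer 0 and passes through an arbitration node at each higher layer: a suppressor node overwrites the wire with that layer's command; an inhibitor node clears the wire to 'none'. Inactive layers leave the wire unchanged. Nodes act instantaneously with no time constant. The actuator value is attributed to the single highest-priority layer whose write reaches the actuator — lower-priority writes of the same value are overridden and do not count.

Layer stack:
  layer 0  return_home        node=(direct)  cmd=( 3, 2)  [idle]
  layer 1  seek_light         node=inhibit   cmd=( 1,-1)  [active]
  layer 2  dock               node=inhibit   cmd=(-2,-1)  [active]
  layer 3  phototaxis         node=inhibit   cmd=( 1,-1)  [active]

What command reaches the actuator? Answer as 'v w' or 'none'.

[0] return_home off; wire := none
[1] seek_light on (inhibit); wire := none
[2] dock on (inhibit); wire := none
[3] phototaxis on (inhibit); wire := none
output none

none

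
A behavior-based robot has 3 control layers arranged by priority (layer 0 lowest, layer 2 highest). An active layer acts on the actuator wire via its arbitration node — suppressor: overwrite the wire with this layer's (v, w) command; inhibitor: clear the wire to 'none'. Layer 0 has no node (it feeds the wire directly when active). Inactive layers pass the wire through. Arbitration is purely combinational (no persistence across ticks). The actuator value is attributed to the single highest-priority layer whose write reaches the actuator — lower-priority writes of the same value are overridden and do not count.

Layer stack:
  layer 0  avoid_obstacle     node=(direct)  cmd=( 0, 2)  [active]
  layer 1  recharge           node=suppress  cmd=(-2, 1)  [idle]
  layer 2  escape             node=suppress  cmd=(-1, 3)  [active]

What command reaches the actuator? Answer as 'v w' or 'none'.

[0] avoid_obstacle on; wire := (0, 2)
[1] recharge off; pass (0, 2)
[2] escape on (suppress); wire := (-1, 3)
output (-1, 3)

-1 3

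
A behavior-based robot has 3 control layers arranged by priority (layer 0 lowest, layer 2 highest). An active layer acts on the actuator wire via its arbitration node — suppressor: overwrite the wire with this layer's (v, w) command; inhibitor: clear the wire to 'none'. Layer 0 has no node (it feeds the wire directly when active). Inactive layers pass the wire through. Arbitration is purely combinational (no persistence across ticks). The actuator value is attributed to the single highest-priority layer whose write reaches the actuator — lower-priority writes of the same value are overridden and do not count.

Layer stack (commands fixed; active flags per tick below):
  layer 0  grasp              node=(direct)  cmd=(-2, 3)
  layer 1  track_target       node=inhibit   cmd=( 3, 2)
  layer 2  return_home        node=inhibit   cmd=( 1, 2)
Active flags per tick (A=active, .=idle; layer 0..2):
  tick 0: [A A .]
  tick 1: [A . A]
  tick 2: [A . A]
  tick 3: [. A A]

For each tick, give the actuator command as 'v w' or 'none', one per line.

tick 0:
  L0 grasp: active, feeds wire = (-2, 3)
  L1 track_target: active, inhibitor → wire = none
  L2 return_home: idle → wire stays none
  actuator = none
tick 1:
  L0 grasp: active, feeds wire = (-2, 3)
  L1 track_target: idle → wire stays (-2, 3)
  L2 return_home: active, inhibitor → wire = none
  actuator = none
tick 2:
  L0 grasp: active, feeds wire = (-2, 3)
  L1 track_target: idle → wire stays (-2, 3)
  L2 return_home: active, inhibitor → wire = none
  actuator = none
tick 3:
  L0 grasp: idle → wire = none
  L1 track_target: active, inhibitor → wire = none
  L2 return_home: active, inhibitor → wire = none
  actuator = none

none
none
none
none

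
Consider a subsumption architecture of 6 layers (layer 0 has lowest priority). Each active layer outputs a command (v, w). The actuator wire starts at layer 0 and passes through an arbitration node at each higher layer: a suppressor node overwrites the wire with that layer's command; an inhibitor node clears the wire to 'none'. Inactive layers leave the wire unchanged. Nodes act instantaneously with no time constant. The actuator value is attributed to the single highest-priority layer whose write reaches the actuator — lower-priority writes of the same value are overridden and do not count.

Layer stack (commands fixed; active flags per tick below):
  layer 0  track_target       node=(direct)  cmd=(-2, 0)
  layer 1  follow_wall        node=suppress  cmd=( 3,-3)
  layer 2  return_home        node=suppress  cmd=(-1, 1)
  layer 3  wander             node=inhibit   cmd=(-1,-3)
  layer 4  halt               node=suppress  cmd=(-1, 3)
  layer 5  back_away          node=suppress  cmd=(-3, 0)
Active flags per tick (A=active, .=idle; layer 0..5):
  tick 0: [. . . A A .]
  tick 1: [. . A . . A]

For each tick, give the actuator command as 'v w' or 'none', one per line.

-1 3
-3 0

tick 0:
  [0] track_target off; wire := none
  [1] follow_wall off; pass none
  [2] return_home off; pass none
  [3] wander on (inhibit); wire := none
  [4] halt on (suppress); wire := (-1, 3)
  [5] back_away off; pass (-1, 3)
  output (-1, 3)
tick 1:
  [0] track_target off; wire := none
  [1] follow_wall off; pass none
  [2] return_home on (suppress); wire := (-1, 1)
  [3] wander off; pass (-1, 1)
  [4] halt off; pass (-1, 1)
  [5] back_away on (suppress); wire := (-3, 0)
  output (-3, 0)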